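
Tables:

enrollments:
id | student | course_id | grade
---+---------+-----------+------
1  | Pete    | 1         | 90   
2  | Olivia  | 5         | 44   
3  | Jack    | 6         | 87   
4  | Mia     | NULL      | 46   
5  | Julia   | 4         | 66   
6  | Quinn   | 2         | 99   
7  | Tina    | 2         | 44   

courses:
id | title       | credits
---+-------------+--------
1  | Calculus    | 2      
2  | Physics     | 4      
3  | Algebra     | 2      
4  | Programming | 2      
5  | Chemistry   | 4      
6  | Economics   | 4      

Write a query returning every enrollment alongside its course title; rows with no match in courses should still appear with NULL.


LEFT JOIN keeps every row from enrollments (the left table); where course_id has no match in courses, the course columns become NULL. Walk through each enrollment:
  - enrollment 1 (Pete): course_id=1 -> matches Calculus
  - enrollment 2 (Olivia): course_id=5 -> matches Chemistry
  - enrollment 3 (Jack): course_id=6 -> matches Economics
  - enrollment 4 (Mia): course_id=NULL, no match -> kept with NULL
  - enrollment 5 (Julia): course_id=4 -> matches Programming
  - enrollment 6 (Quinn): course_id=2 -> matches Physics
  - enrollment 7 (Tina): course_id=2 -> matches Physics
All 7 rows appear; 1 has NULL course.

SQL:
SELECT a.student, b.title AS course
FROM enrollments a
LEFT JOIN courses b ON a.course_id = b.id

Result:
student | course     
--------+------------
Pete    | Calculus   
Olivia  | Chemistry  
Jack    | Economics  
Mia     | NULL       
Julia   | Programming
Quinn   | Physics    
Tina    | Physics    


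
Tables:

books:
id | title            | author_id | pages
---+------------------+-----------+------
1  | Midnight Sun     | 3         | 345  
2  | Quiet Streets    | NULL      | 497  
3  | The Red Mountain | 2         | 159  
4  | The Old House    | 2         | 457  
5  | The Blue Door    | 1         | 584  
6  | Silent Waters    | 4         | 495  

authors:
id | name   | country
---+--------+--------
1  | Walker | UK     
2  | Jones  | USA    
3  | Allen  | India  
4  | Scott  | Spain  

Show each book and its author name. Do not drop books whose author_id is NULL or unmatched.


LEFT JOIN keeps every row from books (the left table); where author_id has no match in authors, the author columns become NULL. Walk through each book:
  - book 1 (Midnight Sun): author_id=3 -> matches Allen
  - book 2 (Quiet Streets): author_id=NULL, no match -> kept with NULL
  - book 3 (The Red Mountain): author_id=2 -> matches Jones
  - book 4 (The Old House): author_id=2 -> matches Jones
  - book 5 (The Blue Door): author_id=1 -> matches Walker
  - book 6 (Silent Waters): author_id=4 -> matches Scott
All 6 rows appear; 1 has NULL author.

SQL:
SELECT a.title, b.name AS author
FROM books a
LEFT JOIN authors b ON a.author_id = b.id

Result:
title            | author
-----------------+-------
Midnight Sun     | Allen 
Quiet Streets    | NULL  
The Red Mountain | Jones 
The Old House    | Jones 
The Blue Door    | Walker
Silent Waters    | Scott 


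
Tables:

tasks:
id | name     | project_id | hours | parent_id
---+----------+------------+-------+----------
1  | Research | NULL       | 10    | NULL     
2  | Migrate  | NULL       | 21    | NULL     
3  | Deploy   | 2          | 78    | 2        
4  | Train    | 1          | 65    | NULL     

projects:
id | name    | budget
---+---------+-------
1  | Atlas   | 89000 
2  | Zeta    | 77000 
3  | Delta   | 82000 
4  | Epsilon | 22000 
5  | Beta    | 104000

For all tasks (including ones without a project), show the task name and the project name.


LEFT JOIN keeps every row from tasks (the left table); where project_id has no match in projects, the project columns become NULL. Walk through each task:
  - task 1 (Research): project_id=NULL, no match -> kept with NULL
  - task 2 (Migrate): project_id=NULL, no match -> kept with NULL
  - task 3 (Deploy): project_id=2 -> matches Zeta
  - task 4 (Train): project_id=1 -> matches Atlas
All 4 rows appear; 2 have NULL project.

SQL:
SELECT a.name, b.name AS project
FROM tasks a
LEFT JOIN projects b ON a.project_id = b.id

Result:
name     | project
---------+--------
Research | NULL   
Migrate  | NULL   
Deploy   | Zeta   
Train    | Atlas  


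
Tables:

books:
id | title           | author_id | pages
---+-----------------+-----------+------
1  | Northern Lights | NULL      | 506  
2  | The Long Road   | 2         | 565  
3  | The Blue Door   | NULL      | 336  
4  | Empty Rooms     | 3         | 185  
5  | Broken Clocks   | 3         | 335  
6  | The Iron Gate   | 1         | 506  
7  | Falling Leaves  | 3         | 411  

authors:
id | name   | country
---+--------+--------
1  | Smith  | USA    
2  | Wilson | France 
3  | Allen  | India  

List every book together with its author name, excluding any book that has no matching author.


INNER JOIN keeps only books rows whose author_id matches an id in authors. Walk through each book:
  - book 1 (Northern Lights): author_id=NULL, no match -> dropped
  - book 2 (The Long Road): author_id=2 -> matches Wilson
  - book 3 (The Blue Door): author_id=NULL, no match -> dropped
  - book 4 (Empty Rooms): author_id=3 -> matches Allen
  - book 5 (Broken Clocks): author_id=3 -> matches Allen
  - book 6 (The Iron Gate): author_id=1 -> matches Smith
  - book 7 (Falling Leaves): author_id=3 -> matches Allen
So 2 of 7 rows are dropped.

SQL:
SELECT a.title, b.name AS author
FROM books a
INNER JOIN authors b ON a.author_id = b.id

Result:
title          | author
---------------+-------
The Long Road  | Wilson
Empty Rooms    | Allen 
Broken Clocks  | Allen 
The Iron Gate  | Smith 
Falling Leaves | Allen 


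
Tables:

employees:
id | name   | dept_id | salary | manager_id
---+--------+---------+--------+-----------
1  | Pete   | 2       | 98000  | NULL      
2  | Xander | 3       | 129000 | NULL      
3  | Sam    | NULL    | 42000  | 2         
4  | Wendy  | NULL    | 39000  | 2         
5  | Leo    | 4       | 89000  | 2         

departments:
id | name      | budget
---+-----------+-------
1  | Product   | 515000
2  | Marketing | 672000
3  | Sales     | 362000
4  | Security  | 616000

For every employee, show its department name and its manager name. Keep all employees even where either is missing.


Two LEFT JOINs from the same base table employees: one to departments via dept_id, one to employees itself via manager_id. Both are LEFT so every employee is preserved.
Match against departments:
  - employee 1 (Pete): dept_id=2 -> matches Marketing
  - employee 2 (Xander): dept_id=3 -> matches Sales
  - employee 3 (Sam): dept_id=NULL, no match -> kept with NULL
  - employee 4 (Wendy): dept_id=NULL, no match -> kept with NULL
  - employee 5 (Leo): dept_id=4 -> matches Security
Match against employees (self):
  - employee 1 (Pete): manager_id=NULL -> NULL
  - employee 2 (Xander): manager_id=NULL -> NULL
  - employee 3 (Sam): manager_id=2 -> Xander
  - employee 4 (Wendy): manager_id=2 -> Xander
  - employee 5 (Leo): manager_id=2 -> Xander

SQL:
SELECT a.name, b.name AS department, c.name AS manager
FROM employees a
LEFT JOIN departments b ON a.dept_id = b.id
LEFT JOIN employees c ON a.manager_id = c.id

Result:
name   | department | manager
-------+------------+--------
Pete   | Marketing  | NULL   
Xander | Sales      | NULL   
Sam    | NULL       | Xander 
Wendy  | NULL       | Xander 
Leo    | Security   | Xander 


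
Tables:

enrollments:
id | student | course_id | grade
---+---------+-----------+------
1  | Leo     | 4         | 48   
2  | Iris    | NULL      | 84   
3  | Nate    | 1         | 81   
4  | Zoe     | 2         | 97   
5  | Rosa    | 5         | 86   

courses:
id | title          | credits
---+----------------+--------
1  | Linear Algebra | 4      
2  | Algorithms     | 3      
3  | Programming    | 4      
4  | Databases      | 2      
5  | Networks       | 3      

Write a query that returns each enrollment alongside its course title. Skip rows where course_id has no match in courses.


INNER JOIN keeps only enrollments rows whose course_id matches an id in courses. Walk through each enrollment:
  - enrollment 1 (Leo): course_id=4 -> matches Databases
  - enrollment 2 (Iris): course_id=NULL, no match -> dropped
  - enrollment 3 (Nate): course_id=1 -> matches Linear Algebra
  - enrollment 4 (Zoe): course_id=2 -> matches Algorithms
  - enrollment 5 (Rosa): course_id=5 -> matches Networks
So 1 of 5 rows is dropped.

SQL:
SELECT a.student, b.title AS course
FROM enrollments a
INNER JOIN courses b ON a.course_id = b.id

Result:
student | course        
--------+---------------
Leo     | Databases     
Nate    | Linear Algebra
Zoe     | Algorithms    
Rosa    | Networks      


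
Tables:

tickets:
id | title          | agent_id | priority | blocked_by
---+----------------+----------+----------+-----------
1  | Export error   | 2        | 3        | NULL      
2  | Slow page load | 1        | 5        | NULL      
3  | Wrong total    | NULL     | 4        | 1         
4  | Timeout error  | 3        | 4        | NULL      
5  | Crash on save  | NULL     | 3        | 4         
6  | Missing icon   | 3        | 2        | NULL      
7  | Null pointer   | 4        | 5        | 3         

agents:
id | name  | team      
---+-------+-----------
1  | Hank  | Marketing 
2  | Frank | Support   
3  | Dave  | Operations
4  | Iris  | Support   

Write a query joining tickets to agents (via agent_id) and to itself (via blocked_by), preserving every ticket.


Two LEFT JOINs from the same base table tickets: one to agents via agent_id, one to tickets itself via blocked_by. Both are LEFT so every ticket is preserved.
Match against agents:
  - ticket 1 (Export error): agent_id=2 -> matches Frank
  - ticket 2 (Slow page load): agent_id=1 -> matches Hank
  - ticket 3 (Wrong total): agent_id=NULL, no match -> kept with NULL
  - ticket 4 (Timeout error): agent_id=3 -> matches Dave
  - ticket 5 (Crash on save): agent_id=NULL, no match -> kept with NULL
  - ticket 6 (Missing icon): agent_id=3 -> matches Dave
  - ticket 7 (Null pointer): agent_id=4 -> matches Iris
Match against tickets (self):
  - ticket 1 (Export error): blocked_by=NULL -> NULL
  - ticket 2 (Slow page load): blocked_by=NULL -> NULL
  - ticket 3 (Wrong total): blocked_by=1 -> Export error
  - ticket 4 (Timeout error): blocked_by=NULL -> NULL
  - ticket 5 (Crash on save): blocked_by=4 -> Timeout error
  - ticket 6 (Missing icon): blocked_by=NULL -> NULL
  - ticket 7 (Null pointer): blocked_by=3 -> Wrong total

SQL:
SELECT a.title, b.name AS agent, c.title AS blocked_by
FROM tickets a
LEFT JOIN agents b ON a.agent_id = b.id
LEFT JOIN tickets c ON a.blocked_by = c.id

Result:
title          | agent | blocked_by   
---------------+-------+--------------
Export error   | Frank | NULL         
Slow page load | Hank  | NULL         
Wrong total    | NULL  | Export error 
Timeout error  | Dave  | NULL         
Crash on save  | NULL  | Timeout error
Missing icon   | Dave  | NULL         
Null pointer   | Iris  | Wrong total  


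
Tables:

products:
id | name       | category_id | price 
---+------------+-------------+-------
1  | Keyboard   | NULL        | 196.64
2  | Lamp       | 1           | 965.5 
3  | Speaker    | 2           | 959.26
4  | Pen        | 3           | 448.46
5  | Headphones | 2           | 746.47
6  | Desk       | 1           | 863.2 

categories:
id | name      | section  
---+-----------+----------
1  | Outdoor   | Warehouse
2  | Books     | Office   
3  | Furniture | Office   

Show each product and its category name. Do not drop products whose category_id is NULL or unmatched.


LEFT JOIN keeps every row from products (the left table); where category_id has no match in categories, the category columns become NULL. Walk through each product:
  - product 1 (Keyboard): category_id=NULL, no match -> kept with NULL
  - product 2 (Lamp): category_id=1 -> matches Outdoor
  - product 3 (Speaker): category_id=2 -> matches Books
  - product 4 (Pen): category_id=3 -> matches Furniture
  - product 5 (Headphones): category_id=2 -> matches Books
  - product 6 (Desk): category_id=1 -> matches Outdoor
All 6 rows appear; 1 has NULL category.

SQL:
SELECT a.name, b.name AS category
FROM products a
LEFT JOIN categories b ON a.category_id = b.id

Result:
name       | category 
-----------+----------
Keyboard   | NULL     
Lamp       | Outdoor  
Speaker    | Books    
Pen        | Furniture
Headphones | Books    
Desk       | Outdoor  


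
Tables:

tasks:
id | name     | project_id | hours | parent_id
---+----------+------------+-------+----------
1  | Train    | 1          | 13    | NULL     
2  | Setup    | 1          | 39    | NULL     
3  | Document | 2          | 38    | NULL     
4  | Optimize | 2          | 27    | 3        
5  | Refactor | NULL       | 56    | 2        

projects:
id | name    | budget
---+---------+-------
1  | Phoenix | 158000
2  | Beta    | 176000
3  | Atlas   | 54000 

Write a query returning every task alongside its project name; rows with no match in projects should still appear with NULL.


LEFT JOIN keeps every row from tasks (the left table); where project_id has no match in projects, the project columns become NULL. Walk through each task:
  - task 1 (Train): project_id=1 -> matches Phoenix
  - task 2 (Setup): project_id=1 -> matches Phoenix
  - task 3 (Document): project_id=2 -> matches Beta
  - task 4 (Optimize): project_id=2 -> matches Beta
  - task 5 (Refactor): project_id=NULL, no match -> kept with NULL
All 5 rows appear; 1 has NULL project.

SQL:
SELECT a.name, b.name AS project
FROM tasks a
LEFT JOIN projects b ON a.project_id = b.id

Result:
name     | project
---------+--------
Train    | Phoenix
Setup    | Phoenix
Document | Beta   
Optimize | Beta   
Refactor | NULL   


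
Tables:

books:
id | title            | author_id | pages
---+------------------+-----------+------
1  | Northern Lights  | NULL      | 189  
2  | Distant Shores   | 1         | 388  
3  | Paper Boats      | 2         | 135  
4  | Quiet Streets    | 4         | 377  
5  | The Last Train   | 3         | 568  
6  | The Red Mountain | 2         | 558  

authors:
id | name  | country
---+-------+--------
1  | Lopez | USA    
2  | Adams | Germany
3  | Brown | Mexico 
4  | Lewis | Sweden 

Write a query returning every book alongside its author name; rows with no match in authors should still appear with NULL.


LEFT JOIN keeps every row from books (the left table); where author_id has no match in authors, the author columns become NULL. Walk through each book:
  - book 1 (Northern Lights): author_id=NULL, no match -> kept with NULL
  - book 2 (Distant Shores): author_id=1 -> matches Lopez
  - book 3 (Paper Boats): author_id=2 -> matches Adams
  - book 4 (Quiet Streets): author_id=4 -> matches Lewis
  - book 5 (The Last Train): author_id=3 -> matches Brown
  - book 6 (The Red Mountain): author_id=2 -> matches Adams
All 6 rows appear; 1 has NULL author.

SQL:
SELECT a.title, b.name AS author
FROM books a
LEFT JOIN authors b ON a.author_id = b.id

Result:
title            | author
-----------------+-------
Northern Lights  | NULL  
Distant Shores   | Lopez 
Paper Boats      | Adams 
Quiet Streets    | Lewis 
The Last Train   | Brown 
The Red Mountain | Adams 


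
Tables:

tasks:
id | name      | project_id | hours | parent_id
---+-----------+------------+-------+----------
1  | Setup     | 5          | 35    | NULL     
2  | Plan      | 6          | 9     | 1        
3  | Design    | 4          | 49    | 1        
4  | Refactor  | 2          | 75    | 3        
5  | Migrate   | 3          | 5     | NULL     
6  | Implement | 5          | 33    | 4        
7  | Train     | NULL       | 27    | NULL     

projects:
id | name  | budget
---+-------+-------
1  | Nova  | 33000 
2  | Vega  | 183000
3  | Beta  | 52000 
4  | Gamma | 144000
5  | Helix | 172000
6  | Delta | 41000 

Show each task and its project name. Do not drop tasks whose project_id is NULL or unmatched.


LEFT JOIN keeps every row from tasks (the left table); where project_id has no match in projects, the project columns become NULL. Walk through each task:
  - task 1 (Setup): project_id=5 -> matches Helix
  - task 2 (Plan): project_id=6 -> matches Delta
  - task 3 (Design): project_id=4 -> matches Gamma
  - task 4 (Refactor): project_id=2 -> matches Vega
  - task 5 (Migrate): project_id=3 -> matches Beta
  - task 6 (Implement): project_id=5 -> matches Helix
  - task 7 (Train): project_id=NULL, no match -> kept with NULL
All 7 rows appear; 1 has NULL project.

SQL:
SELECT a.name, b.name AS project
FROM tasks a
LEFT JOIN projects b ON a.project_id = b.id

Result:
name      | project
----------+--------
Setup     | Helix  
Plan      | Delta  
Design    | Gamma  
Refactor  | Vega   
Migrate   | Beta   
Implement | Helix  
Train     | NULL   


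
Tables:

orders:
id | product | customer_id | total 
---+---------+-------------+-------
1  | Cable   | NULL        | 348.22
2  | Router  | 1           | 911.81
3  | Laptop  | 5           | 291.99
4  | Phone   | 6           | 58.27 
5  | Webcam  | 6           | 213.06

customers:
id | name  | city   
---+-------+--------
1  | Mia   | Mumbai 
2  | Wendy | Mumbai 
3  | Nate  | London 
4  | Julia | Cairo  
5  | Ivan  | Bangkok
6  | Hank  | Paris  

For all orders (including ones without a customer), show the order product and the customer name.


LEFT JOIN keeps every row from orders (the left table); where customer_id has no match in customers, the customer columns become NULL. Walk through each order:
  - order 1 (Cable): customer_id=NULL, no match -> kept with NULL
  - order 2 (Router): customer_id=1 -> matches Mia
  - order 3 (Laptop): customer_id=5 -> matches Ivan
  - order 4 (Phone): customer_id=6 -> matches Hank
  - order 5 (Webcam): customer_id=6 -> matches Hank
All 5 rows appear; 1 has NULL customer.

SQL:
SELECT a.product, b.name AS customer
FROM orders a
LEFT JOIN customers b ON a.customer_id = b.id

Result:
product | customer
--------+---------
Cable   | NULL    
Router  | Mia     
Laptop  | Ivan    
Phone   | Hank    
Webcam  | Hank    


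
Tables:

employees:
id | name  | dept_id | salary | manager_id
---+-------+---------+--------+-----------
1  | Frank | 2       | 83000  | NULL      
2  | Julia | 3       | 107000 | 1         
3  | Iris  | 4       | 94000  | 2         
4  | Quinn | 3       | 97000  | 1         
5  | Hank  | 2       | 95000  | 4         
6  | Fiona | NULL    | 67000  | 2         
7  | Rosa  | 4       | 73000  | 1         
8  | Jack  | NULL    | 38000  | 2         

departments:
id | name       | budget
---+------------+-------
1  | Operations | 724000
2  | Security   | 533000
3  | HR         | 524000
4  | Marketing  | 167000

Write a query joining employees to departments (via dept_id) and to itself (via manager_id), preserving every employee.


Two LEFT JOINs from the same base table employees: one to departments via dept_id, one to employees itself via manager_id. Both are LEFT so every employee is preserved.
Match against departments:
  - employee 1 (Frank): dept_id=2 -> matches Security
  - employee 2 (Julia): dept_id=3 -> matches HR
  - employee 3 (Iris): dept_id=4 -> matches Marketing
  - employee 4 (Quinn): dept_id=3 -> matches HR
  - employee 5 (Hank): dept_id=2 -> matches Security
  - employee 6 (Fiona): dept_id=NULL, no match -> kept with NULL
  - employee 7 (Rosa): dept_id=4 -> matches Marketing
  - employee 8 (Jack): dept_id=NULL, no match -> kept with NULL
Match against employees (self):
  - employee 1 (Frank): manager_id=NULL -> NULL
  - employee 2 (Julia): manager_id=1 -> Frank
  - employee 3 (Iris): manager_id=2 -> Julia
  - employee 4 (Quinn): manager_id=1 -> Frank
  - employee 5 (Hank): manager_id=4 -> Quinn
  - employee 6 (Fiona): manager_id=2 -> Julia
  - employee 7 (Rosa): manager_id=1 -> Frank
  - employee 8 (Jack): manager_id=2 -> Julia

SQL:
SELECT a.name, b.name AS department, c.name AS manager
FROM employees a
LEFT JOIN departments b ON a.dept_id = b.id
LEFT JOIN employees c ON a.manager_id = c.id

Result:
name  | department | manager
------+------------+--------
Frank | Security   | NULL   
Julia | HR         | Frank  
Iris  | Marketing  | Julia  
Quinn | HR         | Frank  
Hank  | Security   | Quinn  
Fiona | NULL       | Julia  
Rosa  | Marketing  | Frank  
Jack  | NULL       | Julia  


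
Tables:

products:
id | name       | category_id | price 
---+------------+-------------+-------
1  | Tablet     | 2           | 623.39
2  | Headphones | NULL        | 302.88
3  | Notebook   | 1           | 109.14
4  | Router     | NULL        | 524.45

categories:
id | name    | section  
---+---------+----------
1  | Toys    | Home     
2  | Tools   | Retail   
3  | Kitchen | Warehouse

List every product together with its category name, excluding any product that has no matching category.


INNER JOIN keeps only products rows whose category_id matches an id in categories. Walk through each product:
  - product 1 (Tablet): category_id=2 -> matches Tools
  - product 2 (Headphones): category_id=NULL, no match -> dropped
  - product 3 (Notebook): category_id=1 -> matches Toys
  - product 4 (Router): category_id=NULL, no match -> dropped
So 2 of 4 rows are dropped.

SQL:
SELECT a.name, b.name AS category
FROM products a
INNER JOIN categories b ON a.category_id = b.id

Result:
name     | category
---------+---------
Tablet   | Tools   
Notebook | Toys    


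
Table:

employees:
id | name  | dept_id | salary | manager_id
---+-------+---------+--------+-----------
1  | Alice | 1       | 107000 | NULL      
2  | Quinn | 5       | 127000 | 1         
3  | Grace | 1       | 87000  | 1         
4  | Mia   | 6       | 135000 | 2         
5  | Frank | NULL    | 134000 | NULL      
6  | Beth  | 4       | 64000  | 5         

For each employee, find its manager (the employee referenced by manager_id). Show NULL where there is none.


This is a self-join: employees is joined to a second copy of itself, matching each row's manager_id to another row's id. Use LEFT JOIN so rows with manager_id=NULL are kept.
  - employee 1 (Alice): manager_id=NULL -> NULL
  - employee 2 (Quinn): manager_id=1 -> Alice
  - employee 3 (Grace): manager_id=1 -> Alice
  - employee 4 (Mia): manager_id=2 -> Quinn
  - employee 5 (Frank): manager_id=NULL -> NULL
  - employee 6 (Beth): manager_id=5 -> Frank

SQL:
SELECT a.name AS item, b.name AS manager
FROM employees a
LEFT JOIN employees b ON a.manager_id = b.id

Result:
item  | manager
------+--------
Alice | NULL   
Quinn | Alice  
Grace | Alice  
Mia   | Quinn  
Frank | NULL   
Beth  | Frank  


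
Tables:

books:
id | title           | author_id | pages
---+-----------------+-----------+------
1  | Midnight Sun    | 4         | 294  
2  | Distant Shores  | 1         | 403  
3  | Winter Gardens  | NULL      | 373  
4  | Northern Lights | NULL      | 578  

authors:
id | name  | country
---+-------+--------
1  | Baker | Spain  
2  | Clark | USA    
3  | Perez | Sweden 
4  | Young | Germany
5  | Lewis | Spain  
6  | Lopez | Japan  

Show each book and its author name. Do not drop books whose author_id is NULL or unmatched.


LEFT JOIN keeps every row from books (the left table); where author_id has no match in authors, the author columns become NULL. Walk through each book:
  - book 1 (Midnight Sun): author_id=4 -> matches Young
  - book 2 (Distant Shores): author_id=1 -> matches Baker
  - book 3 (Winter Gardens): author_id=NULL, no match -> kept with NULL
  - book 4 (Northern Lights): author_id=NULL, no match -> kept with NULL
All 4 rows appear; 2 have NULL author.

SQL:
SELECT a.title, b.name AS author
FROM books a
LEFT JOIN authors b ON a.author_id = b.id

Result:
title           | author
----------------+-------
Midnight Sun    | Young 
Distant Shores  | Baker 
Winter Gardens  | NULL  
Northern Lights | NULL  


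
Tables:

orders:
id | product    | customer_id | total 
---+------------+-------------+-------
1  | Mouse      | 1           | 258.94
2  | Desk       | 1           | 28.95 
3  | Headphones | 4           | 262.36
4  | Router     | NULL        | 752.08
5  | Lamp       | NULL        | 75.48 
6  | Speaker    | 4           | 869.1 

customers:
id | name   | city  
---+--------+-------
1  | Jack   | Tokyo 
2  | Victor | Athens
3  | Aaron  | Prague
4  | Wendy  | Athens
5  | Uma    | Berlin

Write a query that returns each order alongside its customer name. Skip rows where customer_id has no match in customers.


INNER JOIN keeps only orders rows whose customer_id matches an id in customers. Walk through each order:
  - order 1 (Mouse): customer_id=1 -> matches Jack
  - order 2 (Desk): customer_id=1 -> matches Jack
  - order 3 (Headphones): customer_id=4 -> matches Wendy
  - order 4 (Router): customer_id=NULL, no match -> dropped
  - order 5 (Lamp): customer_id=NULL, no match -> dropped
  - order 6 (Speaker): customer_id=4 -> matches Wendy
So 2 of 6 rows are dropped.

SQL:
SELECT a.product, b.name AS customer
FROM orders a
INNER JOIN customers b ON a.customer_id = b.id

Result:
product    | customer
-----------+---------
Mouse      | Jack    
Desk       | Jack    
Headphones | Wendy   
Speaker    | Wendy   


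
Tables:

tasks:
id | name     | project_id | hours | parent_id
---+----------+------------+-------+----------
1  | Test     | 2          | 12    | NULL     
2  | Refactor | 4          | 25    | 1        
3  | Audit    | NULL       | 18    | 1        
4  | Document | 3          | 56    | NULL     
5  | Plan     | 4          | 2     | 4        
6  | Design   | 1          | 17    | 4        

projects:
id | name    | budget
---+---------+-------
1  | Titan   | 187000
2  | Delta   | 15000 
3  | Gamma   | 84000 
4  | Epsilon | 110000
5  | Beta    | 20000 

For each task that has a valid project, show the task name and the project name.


INNER JOIN keeps only tasks rows whose project_id matches an id in projects. Walk through each task:
  - task 1 (Test): project_id=2 -> matches Delta
  - task 2 (Refactor): project_id=4 -> matches Epsilon
  - task 3 (Audit): project_id=NULL, no match -> dropped
  - task 4 (Document): project_id=3 -> matches Gamma
  - task 5 (Plan): project_id=4 -> matches Epsilon
  - task 6 (Design): project_id=1 -> matches Titan
So 1 of 6 rows is dropped.

SQL:
SELECT a.name, b.name AS project
FROM tasks a
INNER JOIN projects b ON a.project_id = b.id

Result:
name     | project
---------+--------
Test     | Delta  
Refactor | Epsilon
Document | Gamma  
Plan     | Epsilon
Design   | Titan  


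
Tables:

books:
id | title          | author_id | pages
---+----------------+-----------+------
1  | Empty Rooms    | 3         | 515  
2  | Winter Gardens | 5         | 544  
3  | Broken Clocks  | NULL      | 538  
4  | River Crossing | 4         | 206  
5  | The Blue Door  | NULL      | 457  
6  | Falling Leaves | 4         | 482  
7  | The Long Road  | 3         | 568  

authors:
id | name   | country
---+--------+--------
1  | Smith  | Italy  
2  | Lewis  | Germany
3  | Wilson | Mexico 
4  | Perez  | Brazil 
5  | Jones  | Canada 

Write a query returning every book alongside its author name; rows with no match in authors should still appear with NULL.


LEFT JOIN keeps every row from books (the left table); where author_id has no match in authors, the author columns become NULL. Walk through each book:
  - book 1 (Empty Rooms): author_id=3 -> matches Wilson
  - book 2 (Winter Gardens): author_id=5 -> matches Jones
  - book 3 (Broken Clocks): author_id=NULL, no match -> kept with NULL
  - book 4 (River Crossing): author_id=4 -> matches Perez
  - book 5 (The Blue Door): author_id=NULL, no match -> kept with NULL
  - book 6 (Falling Leaves): author_id=4 -> matches Perez
  - book 7 (The Long Road): author_id=3 -> matches Wilson
All 7 rows appear; 2 have NULL author.

SQL:
SELECT a.title, b.name AS author
FROM books a
LEFT JOIN authors b ON a.author_id = b.id

Result:
title          | author
---------------+-------
Empty Rooms    | Wilson
Winter Gardens | Jones 
Broken Clocks  | NULL  
River Crossing | Perez 
The Blue Door  | NULL  
Falling Leaves | Perez 
The Long Road  | Wilson


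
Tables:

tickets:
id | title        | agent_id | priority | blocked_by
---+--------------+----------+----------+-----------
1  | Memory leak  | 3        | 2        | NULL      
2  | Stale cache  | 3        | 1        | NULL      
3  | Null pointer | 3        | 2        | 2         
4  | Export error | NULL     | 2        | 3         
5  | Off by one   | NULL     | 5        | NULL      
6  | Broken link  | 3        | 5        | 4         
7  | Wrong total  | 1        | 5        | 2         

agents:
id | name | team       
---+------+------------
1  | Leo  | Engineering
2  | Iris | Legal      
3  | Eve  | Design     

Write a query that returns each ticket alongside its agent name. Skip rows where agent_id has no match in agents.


INNER JOIN keeps only tickets rows whose agent_id matches an id in agents. Walk through each ticket:
  - ticket 1 (Memory leak): agent_id=3 -> matches Eve
  - ticket 2 (Stale cache): agent_id=3 -> matches Eve
  - ticket 3 (Null pointer): agent_id=3 -> matches Eve
  - ticket 4 (Export error): agent_id=NULL, no match -> dropped
  - ticket 5 (Off by one): agent_id=NULL, no match -> dropped
  - ticket 6 (Broken link): agent_id=3 -> matches Eve
  - ticket 7 (Wrong total): agent_id=1 -> matches Leo
So 2 of 7 rows are dropped.

SQL:
SELECT a.title, b.name AS agent
FROM tickets a
INNER JOIN agents b ON a.agent_id = b.id

Result:
title        | agent
-------------+------
Memory leak  | Eve  
Stale cache  | Eve  
Null pointer | Eve  
Broken link  | Eve  
Wrong total  | Leo  


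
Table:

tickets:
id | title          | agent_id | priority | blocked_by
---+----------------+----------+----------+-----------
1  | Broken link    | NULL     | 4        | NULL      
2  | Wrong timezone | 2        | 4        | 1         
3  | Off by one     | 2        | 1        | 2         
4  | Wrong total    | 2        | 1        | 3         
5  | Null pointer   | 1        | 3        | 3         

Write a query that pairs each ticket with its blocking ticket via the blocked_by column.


This is a self-join: tickets is joined to a second copy of itself, matching each row's blocked_by to another row's id. Use LEFT JOIN so rows with blocked_by=NULL are kept.
  - ticket 1 (Broken link): blocked_by=NULL -> NULL
  - ticket 2 (Wrong timezone): blocked_by=1 -> Broken link
  - ticket 3 (Off by one): blocked_by=2 -> Wrong timezone
  - ticket 4 (Wrong total): blocked_by=3 -> Off by one
  - ticket 5 (Null pointer): blocked_by=3 -> Off by one

SQL:
SELECT a.title AS item, b.title AS blocked_by
FROM tickets a
LEFT JOIN tickets b ON a.blocked_by = b.id

Result:
item           | blocked_by    
---------------+---------------
Broken link    | NULL          
Wrong timezone | Broken link   
Off by one     | Wrong timezone
Wrong total    | Off by one    
Null pointer   | Off by one    


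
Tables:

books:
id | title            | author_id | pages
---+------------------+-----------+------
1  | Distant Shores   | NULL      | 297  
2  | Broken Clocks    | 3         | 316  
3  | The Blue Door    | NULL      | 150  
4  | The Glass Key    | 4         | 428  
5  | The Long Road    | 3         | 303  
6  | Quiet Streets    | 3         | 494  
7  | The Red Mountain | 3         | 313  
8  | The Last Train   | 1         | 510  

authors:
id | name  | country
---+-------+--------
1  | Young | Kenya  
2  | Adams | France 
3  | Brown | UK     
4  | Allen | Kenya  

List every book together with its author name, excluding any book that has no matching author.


INNER JOIN keeps only books rows whose author_id matches an id in authors. Walk through each book:
  - book 1 (Distant Shores): author_id=NULL, no match -> dropped
  - book 2 (Broken Clocks): author_id=3 -> matches Brown
  - book 3 (The Blue Door): author_id=NULL, no match -> dropped
  - book 4 (The Glass Key): author_id=4 -> matches Allen
  - book 5 (The Long Road): author_id=3 -> matches Brown
  - book 6 (Quiet Streets): author_id=3 -> matches Brown
  - book 7 (The Red Mountain): author_id=3 -> matches Brown
  - book 8 (The Last Train): author_id=1 -> matches Young
So 2 of 8 rows are dropped.

SQL:
SELECT a.title, b.name AS author
FROM books a
INNER JOIN authors b ON a.author_id = b.id

Result:
title            | author
-----------------+-------
Broken Clocks    | Brown 
The Glass Key    | Allen 
The Long Road    | Brown 
Quiet Streets    | Brown 
The Red Mountain | Brown 
The Last Train   | Young 


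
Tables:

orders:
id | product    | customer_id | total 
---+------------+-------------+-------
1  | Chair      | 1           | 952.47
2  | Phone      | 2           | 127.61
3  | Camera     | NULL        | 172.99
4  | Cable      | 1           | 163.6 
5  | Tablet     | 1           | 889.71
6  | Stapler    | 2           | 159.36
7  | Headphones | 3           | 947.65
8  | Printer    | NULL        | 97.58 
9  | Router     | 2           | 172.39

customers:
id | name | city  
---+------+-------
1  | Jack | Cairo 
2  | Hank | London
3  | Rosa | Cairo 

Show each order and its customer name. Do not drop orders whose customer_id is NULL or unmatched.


LEFT JOIN keeps every row from orders (the left table); where customer_id has no match in customers, the customer columns become NULL. Walk through each order:
  - order 1 (Chair): customer_id=1 -> matches Jack
  - order 2 (Phone): customer_id=2 -> matches Hank
  - order 3 (Camera): customer_id=NULL, no match -> kept with NULL
  - order 4 (Cable): customer_id=1 -> matches Jack
  - order 5 (Tablet): customer_id=1 -> matches Jack
  - order 6 (Stapler): customer_id=2 -> matches Hank
  - order 7 (Headphones): customer_id=3 -> matches Rosa
  - order 8 (Printer): customer_id=NULL, no match -> kept with NULL
  - order 9 (Router): customer_id=2 -> matches Hank
All 9 rows appear; 2 have NULL customer.

SQL:
SELECT a.product, b.name AS customer
FROM orders a
LEFT JOIN customers b ON a.customer_id = b.id

Result:
product    | customer
-----------+---------
Chair      | Jack    
Phone      | Hank    
Camera     | NULL    
Cable      | Jack    
Tablet     | Jack    
Stapler    | Hank    
Headphones | Rosa    
Printer    | NULL    
Router     | Hank    


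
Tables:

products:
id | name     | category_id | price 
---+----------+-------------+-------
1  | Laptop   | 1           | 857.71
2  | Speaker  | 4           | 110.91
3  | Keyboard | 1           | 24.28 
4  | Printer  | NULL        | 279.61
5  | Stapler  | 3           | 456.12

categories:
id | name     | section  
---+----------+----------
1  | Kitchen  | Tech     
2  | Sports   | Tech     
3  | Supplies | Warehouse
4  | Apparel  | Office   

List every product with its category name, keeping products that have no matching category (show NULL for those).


LEFT JOIN keeps every row from products (the left table); where category_id has no match in categories, the category columns become NULL. Walk through each product:
  - product 1 (Laptop): category_id=1 -> matches Kitchen
  - product 2 (Speaker): category_id=4 -> matches Apparel
  - product 3 (Keyboard): category_id=1 -> matches Kitchen
  - product 4 (Printer): category_id=NULL, no match -> kept with NULL
  - product 5 (Stapler): category_id=3 -> matches Supplies
All 5 rows appear; 1 has NULL category.

SQL:
SELECT a.name, b.name AS category
FROM products a
LEFT JOIN categories b ON a.category_id = b.id

Result:
name     | category
---------+---------
Laptop   | Kitchen 
Speaker  | Apparel 
Keyboard | Kitchen 
Printer  | NULL    
Stapler  | Supplies


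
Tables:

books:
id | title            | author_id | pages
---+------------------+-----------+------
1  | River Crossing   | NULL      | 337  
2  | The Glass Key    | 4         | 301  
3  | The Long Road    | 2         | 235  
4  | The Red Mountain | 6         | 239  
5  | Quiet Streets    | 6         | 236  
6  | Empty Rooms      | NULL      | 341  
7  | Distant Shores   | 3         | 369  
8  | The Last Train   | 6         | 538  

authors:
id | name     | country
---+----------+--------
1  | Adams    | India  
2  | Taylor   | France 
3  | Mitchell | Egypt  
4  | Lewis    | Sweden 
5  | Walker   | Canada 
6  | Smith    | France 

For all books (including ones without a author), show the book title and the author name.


LEFT JOIN keeps every row from books (the left table); where author_id has no match in authors, the author columns become NULL. Walk through each book:
  - book 1 (River Crossing): author_id=NULL, no match -> kept with NULL
  - book 2 (The Glass Key): author_id=4 -> matches Lewis
  - book 3 (The Long Road): author_id=2 -> matches Taylor
  - book 4 (The Red Mountain): author_id=6 -> matches Smith
  - book 5 (Quiet Streets): author_id=6 -> matches Smith
  - book 6 (Empty Rooms): author_id=NULL, no match -> kept with NULL
  - book 7 (Distant Shores): author_id=3 -> matches Mitchell
  - book 8 (The Last Train): author_id=6 -> matches Smith
All 8 rows appear; 2 have NULL author.

SQL:
SELECT a.title, b.name AS author
FROM books a
LEFT JOIN authors b ON a.author_id = b.id

Result:
title            | author  
-----------------+---------
River Crossing   | NULL    
The Glass Key    | Lewis   
The Long Road    | Taylor  
The Red Mountain | Smith   
Quiet Streets    | Smith   
Empty Rooms      | NULL    
Distant Shores   | Mitchell
The Last Train   | Smith   


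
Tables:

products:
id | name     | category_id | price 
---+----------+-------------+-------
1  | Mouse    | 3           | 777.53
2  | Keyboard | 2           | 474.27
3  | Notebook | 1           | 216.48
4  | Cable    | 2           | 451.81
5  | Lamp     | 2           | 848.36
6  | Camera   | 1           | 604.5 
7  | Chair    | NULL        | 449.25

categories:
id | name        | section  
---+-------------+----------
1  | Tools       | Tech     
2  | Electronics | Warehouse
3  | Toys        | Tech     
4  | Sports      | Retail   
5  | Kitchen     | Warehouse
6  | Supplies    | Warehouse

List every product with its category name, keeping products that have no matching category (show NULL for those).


LEFT JOIN keeps every row from products (the left table); where category_id has no match in categories, the category columns become NULL. Walk through each product:
  - product 1 (Mouse): category_id=3 -> matches Toys
  - product 2 (Keyboard): category_id=2 -> matches Electronics
  - product 3 (Notebook): category_id=1 -> matches Tools
  - product 4 (Cable): category_id=2 -> matches Electronics
  - product 5 (Lamp): category_id=2 -> matches Electronics
  - product 6 (Camera): category_id=1 -> matches Tools
  - product 7 (Chair): category_id=NULL, no match -> kept with NULL
All 7 rows appear; 1 has NULL category.

SQL:
SELECT a.name, b.name AS category
FROM products a
LEFT JOIN categories b ON a.category_id = b.id

Result:
name     | category   
---------+------------
Mouse    | Toys       
Keyboard | Electronics
Notebook | Tools      
Cable    | Electronics
Lamp     | Electronics
Camera   | Tools      
Chair    | NULL       


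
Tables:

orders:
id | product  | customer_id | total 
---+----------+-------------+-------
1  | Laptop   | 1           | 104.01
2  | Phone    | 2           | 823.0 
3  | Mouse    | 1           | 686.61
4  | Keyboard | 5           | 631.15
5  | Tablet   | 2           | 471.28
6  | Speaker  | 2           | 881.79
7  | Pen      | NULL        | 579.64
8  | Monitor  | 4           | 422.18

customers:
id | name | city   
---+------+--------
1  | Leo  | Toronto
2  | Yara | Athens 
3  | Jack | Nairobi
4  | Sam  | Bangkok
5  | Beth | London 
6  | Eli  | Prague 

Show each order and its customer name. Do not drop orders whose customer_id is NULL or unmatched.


LEFT JOIN keeps every row from orders (the left table); where customer_id has no match in customers, the customer columns become NULL. Walk through each order:
  - order 1 (Laptop): customer_id=1 -> matches Leo
  - order 2 (Phone): customer_id=2 -> matches Yara
  - order 3 (Mouse): customer_id=1 -> matches Leo
  - order 4 (Keyboard): customer_id=5 -> matches Beth
  - order 5 (Tablet): customer_id=2 -> matches Yara
  - order 6 (Speaker): customer_id=2 -> matches Yara
  - order 7 (Pen): customer_id=NULL, no match -> kept with NULL
  - order 8 (Monitor): customer_id=4 -> matches Sam
All 8 rows appear; 1 has NULL customer.

SQL:
SELECT a.product, b.name AS customer
FROM orders a
LEFT JOIN customers b ON a.customer_id = b.id

Result:
product  | customer
---------+---------
Laptop   | Leo     
Phone    | Yara    
Mouse    | Leo     
Keyboard | Beth    
Tablet   | Yara    
Speaker  | Yara    
Pen      | NULL    
Monitor  | Sam     
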